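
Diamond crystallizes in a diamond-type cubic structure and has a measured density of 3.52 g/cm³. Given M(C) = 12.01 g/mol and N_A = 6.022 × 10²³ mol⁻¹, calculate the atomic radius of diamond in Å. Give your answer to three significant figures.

0.772 Å

For a diamond cubic cell (Z = 8), a³ = Z·M/(N_A·ρ) = 8 × 12.01 / (6.022 × 10²³ × 3.520) = 4.533 × 10^-23 cm³, so a = 3.565 × 10^-8 cm = 3.565 Å.
Nearest neighbors lie along the body diagonal with √3·a = 8r, so r = 0.2165 × a = 0.772 Å.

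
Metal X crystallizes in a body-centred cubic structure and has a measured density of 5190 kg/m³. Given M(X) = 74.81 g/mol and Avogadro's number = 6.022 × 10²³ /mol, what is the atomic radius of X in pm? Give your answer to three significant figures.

For a BCC cell (Z = 2), a³ = Z·M/(N_A·ρ) = 2 × 74.81 / (6.022 × 10²³ × 5.190) = 4.787 × 10^-23 cm³, so a = 3.631 × 10^-8 cm = 363.1 pm.
Atoms touch along the body diagonal, so √3·a = 4r, so r = 0.4330 × a = 157 pm.

157 pm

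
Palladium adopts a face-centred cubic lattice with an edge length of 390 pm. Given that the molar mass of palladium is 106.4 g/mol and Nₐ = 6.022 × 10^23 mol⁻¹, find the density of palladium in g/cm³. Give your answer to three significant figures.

An FCC unit cell contains Z = 4 atoms.
Cell volume: a³ = (390 pm)³ = (3.900 × 10^-8 cm)³ = 5.932 × 10^-23 cm³.
ρ = Z·M/(N_A·a³) = 4 × 106.4 / (6.022 × 10²³ × 5.932 × 10^-23) = 11.91 g/cm³.

11.9 g/cm³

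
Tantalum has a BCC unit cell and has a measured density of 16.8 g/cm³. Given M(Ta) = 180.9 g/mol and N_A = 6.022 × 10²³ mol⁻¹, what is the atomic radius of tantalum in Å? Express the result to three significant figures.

1.43 Å

For a BCC cell (Z = 2), a³ = Z·M/(N_A·ρ) = 2 × 180.9 / (6.022 × 10²³ × 16.80) = 3.576 × 10^-23 cm³, so a = 3.295 × 10^-8 cm = 3.295 Å.
Atoms touch along the body diagonal, so √3·a = 4r, so r = 0.4330 × a = 1.43 Å.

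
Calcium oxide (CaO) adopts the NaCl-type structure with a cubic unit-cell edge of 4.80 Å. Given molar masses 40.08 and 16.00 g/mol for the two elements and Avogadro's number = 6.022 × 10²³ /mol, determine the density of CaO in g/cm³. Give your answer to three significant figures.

The NaCl-type structure contains Z = 4 formula units per cell; M(CaO) = 40.08 + 16.00 = 56.08 g/mol.
a³ = (4.800 × 10^-8 cm)³ = 1.106 × 10^-22 cm³.
ρ = 4 × 56.08 / (6.022 × 10²³ × 1.106 × 10^-22) = 3.368 g/cm³.

3.37 g/cm³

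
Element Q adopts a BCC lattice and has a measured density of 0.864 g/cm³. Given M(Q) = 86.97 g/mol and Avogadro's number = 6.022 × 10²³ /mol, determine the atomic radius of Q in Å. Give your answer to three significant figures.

For a BCC cell (Z = 2), a³ = Z·M/(N_A·ρ) = 2 × 86.97 / (6.022 × 10²³ × 0.8640) = 3.343 × 10^-22 cm³, so a = 6.940 × 10^-8 cm = 6.940 Å.
Atoms touch along the body diagonal, so √3·a = 4r, so r = 0.4330 × a = 3.01 Å.

3.01 Å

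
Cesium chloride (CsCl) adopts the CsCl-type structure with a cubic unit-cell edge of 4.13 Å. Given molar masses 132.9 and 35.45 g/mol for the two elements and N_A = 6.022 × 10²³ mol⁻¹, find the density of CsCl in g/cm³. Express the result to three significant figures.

The CsCl-type structure contains Z = 1 formula unit per cell; M(CsCl) = 132.9 + 35.45 = 168.35 g/mol.
a³ = (4.130 × 10^-8 cm)³ = 7.044 × 10^-23 cm³.
ρ = 1 × 168.35 / (6.022 × 10²³ × 7.044 × 10^-23) = 3.968 g/cm³.

3.97 g/cm³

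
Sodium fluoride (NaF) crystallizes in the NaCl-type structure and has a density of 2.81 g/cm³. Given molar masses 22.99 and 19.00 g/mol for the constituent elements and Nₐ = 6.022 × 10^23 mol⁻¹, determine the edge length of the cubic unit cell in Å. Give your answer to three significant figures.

M(NaF) = 41.99 g/mol; Z = 4 formula units per cell.
a³ = Z·M/(N_A·ρ) = 4 × 41.99 / (6.022 × 10²³ × 2.81) = 9.926 × 10^-23 cm³, so a = 4.630 × 10^-8 cm = 4.63 Å.

4.63 Å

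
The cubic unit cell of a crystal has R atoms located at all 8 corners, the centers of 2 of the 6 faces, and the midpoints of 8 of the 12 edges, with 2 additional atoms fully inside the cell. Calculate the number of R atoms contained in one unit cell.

6

Corner atoms are shared by 8 cells (1/8 each), face atoms by 2 (1/2 each), edge atoms by 4 (1/4 each), interior atoms are unshared.
Net atoms = 8 × 1/8 + 2 × 1/2 + 8 × 1/4 + 2 = 1 + 1 + 2 + 2 = 6.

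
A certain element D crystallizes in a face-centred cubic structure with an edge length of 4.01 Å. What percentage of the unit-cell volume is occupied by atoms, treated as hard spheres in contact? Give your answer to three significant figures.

74.0%

In an FCC lattice atoms touch along the face diagonal, so √2·a = 4r, so r = 0.3536a = 1.418 Å.
Packing fraction = Z·(4/3)πr³ / a³ = 4 × (4/3)π × (1.418)³ / (4.01)³ = 0.7405 = 74.0%.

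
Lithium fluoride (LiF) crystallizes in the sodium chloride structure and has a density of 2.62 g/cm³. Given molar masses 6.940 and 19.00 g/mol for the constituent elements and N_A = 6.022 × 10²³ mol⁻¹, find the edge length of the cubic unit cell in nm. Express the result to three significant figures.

0.404 nm

M(LiF) = 25.94 g/mol; Z = 4 formula units per cell.
a³ = Z·M/(N_A·ρ) = 4 × 25.94 / (6.022 × 10²³ × 2.62) = 6.576 × 10^-23 cm³, so a = 4.036 × 10^-8 cm = 0.404 nm.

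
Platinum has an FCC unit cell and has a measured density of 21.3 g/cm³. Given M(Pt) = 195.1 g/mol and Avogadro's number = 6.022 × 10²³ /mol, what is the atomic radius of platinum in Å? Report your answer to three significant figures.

For an FCC cell (Z = 4), a³ = Z·M/(N_A·ρ) = 4 × 195.1 / (6.022 × 10²³ × 21.30) = 6.084 × 10^-23 cm³, so a = 3.933 × 10^-8 cm = 3.933 Å.
Atoms touch along the face diagonal, so √2·a = 4r, so r = 0.3536 × a = 1.39 Å.

1.39 Å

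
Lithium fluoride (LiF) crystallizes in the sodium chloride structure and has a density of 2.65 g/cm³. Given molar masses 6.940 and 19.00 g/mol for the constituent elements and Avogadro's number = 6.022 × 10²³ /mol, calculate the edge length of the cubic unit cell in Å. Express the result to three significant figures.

M(LiF) = 25.94 g/mol; Z = 4 formula units per cell.
a³ = Z·M/(N_A·ρ) = 4 × 25.94 / (6.022 × 10²³ × 2.65) = 6.502 × 10^-23 cm³, so a = 4.021 × 10^-8 cm = 4.02 Å.

4.02 Å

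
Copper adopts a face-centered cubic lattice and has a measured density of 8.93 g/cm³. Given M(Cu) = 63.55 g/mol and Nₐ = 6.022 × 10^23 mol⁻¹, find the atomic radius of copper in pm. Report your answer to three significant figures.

128 pm

For an FCC cell (Z = 4), a³ = Z·M/(N_A·ρ) = 4 × 63.55 / (6.022 × 10²³ × 8.930) = 4.727 × 10^-23 cm³, so a = 3.616 × 10^-8 cm = 361.6 pm.
Atoms touch along the face diagonal, so √2·a = 4r, so r = 0.3536 × a = 128 pm.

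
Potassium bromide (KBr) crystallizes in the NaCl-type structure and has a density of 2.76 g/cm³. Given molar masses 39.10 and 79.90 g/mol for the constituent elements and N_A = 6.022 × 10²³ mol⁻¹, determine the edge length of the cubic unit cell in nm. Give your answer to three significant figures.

M(KBr) = 119.0 g/mol; Z = 4 formula units per cell.
a³ = Z·M/(N_A·ρ) = 4 × 119.0 / (6.022 × 10²³ × 2.76) = 2.864 × 10^-22 cm³, so a = 6.592 × 10^-8 cm = 0.659 nm.

0.659 nm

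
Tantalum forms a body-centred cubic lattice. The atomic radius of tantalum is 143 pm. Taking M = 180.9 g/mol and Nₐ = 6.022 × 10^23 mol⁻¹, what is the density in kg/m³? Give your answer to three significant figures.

In a BCC lattice, atoms touch along the body diagonal, so √3·a = 4r, giving a = 330.2 pm = 3.302 × 10^-8 cm.
With Z = 2, ρ = Z·M/(N_A·a³) = 2 × 180.9 / (6.022 × 10²³ × 3.602 × 10^-23) = 16.68 g/cm³ = 16700 kg/m³.

16700 kg/m³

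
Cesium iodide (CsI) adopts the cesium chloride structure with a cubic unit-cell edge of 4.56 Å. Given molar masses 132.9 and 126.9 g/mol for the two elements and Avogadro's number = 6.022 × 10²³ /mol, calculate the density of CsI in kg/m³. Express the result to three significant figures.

4550 kg/m³

The cesium chloride structure contains Z = 1 formula unit per cell; M(CsI) = 132.9 + 126.9 = 259.8 g/mol.
a³ = (4.560 × 10^-8 cm)³ = 9.482 × 10^-23 cm³.
ρ = 1 × 259.8 / (6.022 × 10²³ × 9.482 × 10^-23) = 4.550 g/cm³ = 4550 kg/m³.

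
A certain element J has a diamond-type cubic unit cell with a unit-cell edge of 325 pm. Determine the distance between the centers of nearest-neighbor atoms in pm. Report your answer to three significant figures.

In a diamond cubic structure, nearest neighbors lie along the body diagonal with √3·a = 8r; the nearest-neighbor distance equals 2r = 0.4330·a.
d = 0.4330 × 325 = 141 pm.

141 pm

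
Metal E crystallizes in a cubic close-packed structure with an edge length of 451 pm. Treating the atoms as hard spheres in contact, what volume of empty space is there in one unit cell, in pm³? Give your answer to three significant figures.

In an FCC lattice atoms touch along the face diagonal, so √2·a = 4r, so r = 0.3536a = 159.5 pm.
V_cell = a³ = 9.173 × 10^7 pm³; V_atoms = 4 × (4/3)πr³ = 6.793 × 10^7 pm³.
Empty space = 9.173 × 10^7 − 6.793 × 10^7 = 2.38 × 10^7 pm³.

2.38 × 10^7 pm³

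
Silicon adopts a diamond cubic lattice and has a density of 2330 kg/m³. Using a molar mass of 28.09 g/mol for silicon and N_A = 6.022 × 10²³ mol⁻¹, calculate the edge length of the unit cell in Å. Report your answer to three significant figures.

With Z = 8 atoms per diamond cubic cell, a³ = Z·M/(N_A·ρ) = 8 × 28.09 / (6.022 × 10²³ × 2.330 g/cm³) = 1.602 × 10^-22 cm³.
a = (1.602 × 10^-22)^(1/3) = 5.431 × 10^-8 cm = 5.43 Å.

5.43 Å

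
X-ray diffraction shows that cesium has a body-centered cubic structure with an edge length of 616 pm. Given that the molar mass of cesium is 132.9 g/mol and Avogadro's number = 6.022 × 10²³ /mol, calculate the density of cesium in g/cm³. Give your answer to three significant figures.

1.89 g/cm³

A BCC unit cell contains Z = 2 atoms.
Cell volume: a³ = (616 pm)³ = (6.160 × 10^-8 cm)³ = 2.337 × 10^-22 cm³.
ρ = Z·M/(N_A·a³) = 2 × 132.9 / (6.022 × 10²³ × 2.337 × 10^-22) = 1.888 g/cm³.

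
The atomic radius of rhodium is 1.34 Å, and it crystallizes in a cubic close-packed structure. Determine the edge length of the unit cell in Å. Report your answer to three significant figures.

3.79 Å

In an FCC lattice, atoms touch along the face diagonal, so √2·a = 4r.
a = 4r/√2 = 4 × 1.34 / 1.4142 = 3.79 Å.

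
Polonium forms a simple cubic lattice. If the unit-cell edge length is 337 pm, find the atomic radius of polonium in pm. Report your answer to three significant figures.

In a simple cubic lattice, atoms touch along the cell edge, so a = 2r.
r = a/2 = 337/2 = 169 pm.

169 pm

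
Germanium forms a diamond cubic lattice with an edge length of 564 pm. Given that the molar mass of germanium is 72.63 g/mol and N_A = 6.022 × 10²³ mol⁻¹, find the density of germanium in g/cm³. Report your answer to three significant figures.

A diamond cubic unit cell contains Z = 8 atoms.
Cell volume: a³ = (564 pm)³ = (5.640 × 10^-8 cm)³ = 1.794 × 10^-22 cm³.
ρ = Z·M/(N_A·a³) = 8 × 72.63 / (6.022 × 10²³ × 1.794 × 10^-22) = 5.378 g/cm³.

5.38 g/cm³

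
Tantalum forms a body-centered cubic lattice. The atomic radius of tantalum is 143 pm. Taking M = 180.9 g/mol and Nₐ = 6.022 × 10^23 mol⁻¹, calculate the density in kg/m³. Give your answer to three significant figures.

16700 kg/m³

In a BCC lattice, atoms touch along the body diagonal, so √3·a = 4r, giving a = 330.2 pm = 3.302 × 10^-8 cm.
With Z = 2, ρ = Z·M/(N_A·a³) = 2 × 180.9 / (6.022 × 10²³ × 3.602 × 10^-23) = 16.68 g/cm³ = 16700 kg/m³.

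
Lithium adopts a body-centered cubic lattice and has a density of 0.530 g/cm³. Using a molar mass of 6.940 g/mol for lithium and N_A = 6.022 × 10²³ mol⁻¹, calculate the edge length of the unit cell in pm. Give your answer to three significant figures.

352 pm

With Z = 2 atoms per BCC cell, a³ = Z·M/(N_A·ρ) = 2 × 6.940 / (6.022 × 10²³ × 0.5300 g/cm³) = 4.349 × 10^-23 cm³.
a = (4.349 × 10^-23)^(1/3) = 3.517 × 10^-8 cm = 352 pm.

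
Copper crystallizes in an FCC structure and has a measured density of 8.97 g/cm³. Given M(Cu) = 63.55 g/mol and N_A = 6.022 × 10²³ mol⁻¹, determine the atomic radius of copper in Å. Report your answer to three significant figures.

For an FCC cell (Z = 4), a³ = Z·M/(N_A·ρ) = 4 × 63.55 / (6.022 × 10²³ × 8.970) = 4.706 × 10^-23 cm³, so a = 3.610 × 10^-8 cm = 3.610 Å.
Atoms touch along the face diagonal, so √2·a = 4r, so r = 0.3536 × a = 1.28 Å.

1.28 Å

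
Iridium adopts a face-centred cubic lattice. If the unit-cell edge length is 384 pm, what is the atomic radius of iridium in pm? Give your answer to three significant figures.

In an FCC lattice, atoms touch along the face diagonal, so √2·a = 4r.
r = √2·a/4 = 1.4142 × 384 / 4 = 136 pm.

136 pm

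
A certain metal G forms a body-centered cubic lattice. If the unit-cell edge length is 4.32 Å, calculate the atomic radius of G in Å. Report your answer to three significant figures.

1.87 Å

In a BCC lattice, atoms touch along the body diagonal, so √3·a = 4r.
r = √3·a/4 = 1.7321 × 4.32 / 4 = 1.87 Å.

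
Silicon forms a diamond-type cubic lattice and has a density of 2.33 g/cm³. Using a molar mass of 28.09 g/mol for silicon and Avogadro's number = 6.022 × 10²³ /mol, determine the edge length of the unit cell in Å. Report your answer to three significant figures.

5.43 Å

With Z = 8 atoms per diamond cubic cell, a³ = Z·M/(N_A·ρ) = 8 × 28.09 / (6.022 × 10²³ × 2.330 g/cm³) = 1.602 × 10^-22 cm³.
a = (1.602 × 10^-22)^(1/3) = 5.431 × 10^-8 cm = 5.43 Å.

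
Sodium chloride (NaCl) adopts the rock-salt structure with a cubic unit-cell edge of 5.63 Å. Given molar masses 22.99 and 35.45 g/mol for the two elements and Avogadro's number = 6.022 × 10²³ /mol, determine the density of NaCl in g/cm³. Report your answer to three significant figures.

The rock-salt structure contains Z = 4 formula units per cell; M(NaCl) = 22.99 + 35.45 = 58.44 g/mol.
a³ = (5.630 × 10^-8 cm)³ = 1.785 × 10^-22 cm³.
ρ = 4 × 58.44 / (6.022 × 10²³ × 1.785 × 10^-22) = 2.175 g/cm³.

2.18 g/cm³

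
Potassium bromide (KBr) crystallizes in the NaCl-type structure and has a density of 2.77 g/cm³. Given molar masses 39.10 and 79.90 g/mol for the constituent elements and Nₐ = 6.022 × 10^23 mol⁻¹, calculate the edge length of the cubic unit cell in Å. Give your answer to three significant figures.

6.58 Å

M(KBr) = 119.0 g/mol; Z = 4 formula units per cell.
a³ = Z·M/(N_A·ρ) = 4 × 119.0 / (6.022 × 10²³ × 2.77) = 2.854 × 10^-22 cm³, so a = 6.584 × 10^-8 cm = 6.58 Å.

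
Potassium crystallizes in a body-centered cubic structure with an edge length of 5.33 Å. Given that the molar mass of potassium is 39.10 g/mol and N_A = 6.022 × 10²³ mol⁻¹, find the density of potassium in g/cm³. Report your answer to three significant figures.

0.858 g/cm³

A BCC unit cell contains Z = 2 atoms.
Cell volume: a³ = (5.33 Å)³ = (5.330 × 10^-8 cm)³ = 1.514 × 10^-22 cm³.
ρ = Z·M/(N_A·a³) = 2 × 39.10 / (6.022 × 10²³ × 1.514 × 10^-22) = 0.8576 g/cm³.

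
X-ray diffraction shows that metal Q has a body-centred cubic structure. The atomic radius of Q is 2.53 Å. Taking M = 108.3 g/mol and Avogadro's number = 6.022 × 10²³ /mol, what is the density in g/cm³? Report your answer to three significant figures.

1.80 g/cm³

In a BCC lattice, atoms touch along the body diagonal, so √3·a = 4r, giving a = 5.843 Å = 5.843 × 10^-8 cm.
With Z = 2, ρ = Z·M/(N_A·a³) = 2 × 108.3 / (6.022 × 10²³ × 1.995 × 10^-22) = 1.803 g/cm³.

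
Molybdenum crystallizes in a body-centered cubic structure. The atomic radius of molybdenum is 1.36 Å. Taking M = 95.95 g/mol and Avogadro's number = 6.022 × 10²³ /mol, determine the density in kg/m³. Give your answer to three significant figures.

In a BCC lattice, atoms touch along the body diagonal, so √3·a = 4r, giving a = 3.141 Å = 3.141 × 10^-8 cm.
With Z = 2, ρ = Z·M/(N_A·a³) = 2 × 95.95 / (6.022 × 10²³ × 3.098 × 10^-23) = 10.29 g/cm³ = 10300 kg/m³.

10300 kg/m³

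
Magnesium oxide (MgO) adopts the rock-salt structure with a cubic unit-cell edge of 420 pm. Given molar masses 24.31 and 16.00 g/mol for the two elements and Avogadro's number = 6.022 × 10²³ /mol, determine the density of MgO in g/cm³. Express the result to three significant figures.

The rock-salt structure contains Z = 4 formula units per cell; M(MgO) = 24.31 + 16.00 = 40.31 g/mol.
a³ = (4.200 × 10^-8 cm)³ = 7.409 × 10^-23 cm³.
ρ = 4 × 40.31 / (6.022 × 10²³ × 7.409 × 10^-23) = 3.614 g/cm³.

3.61 g/cm³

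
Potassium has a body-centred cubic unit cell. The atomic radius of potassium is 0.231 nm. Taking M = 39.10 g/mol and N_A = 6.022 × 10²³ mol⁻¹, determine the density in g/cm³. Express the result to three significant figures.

In a BCC lattice, atoms touch along the body diagonal, so √3·a = 4r, giving a = 0.5335 nm = 5.335 × 10^-8 cm.
With Z = 2, ρ = Z·M/(N_A·a³) = 2 × 39.10 / (6.022 × 10²³ × 1.518 × 10^-22) = 0.8553 g/cm³.

0.855 g/cm³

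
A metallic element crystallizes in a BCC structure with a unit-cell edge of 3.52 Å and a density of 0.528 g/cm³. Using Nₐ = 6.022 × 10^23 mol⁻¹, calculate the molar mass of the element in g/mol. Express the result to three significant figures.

A BCC cell has Z = 2 atoms; a = 3.520 × 10^-8 cm.
M = ρ·N_A·a³/Z = 0.528 × 6.022 × 10²³ × 4.361 × 10^-23 / 2 = 6.93 g/mol.

6.93 g/mol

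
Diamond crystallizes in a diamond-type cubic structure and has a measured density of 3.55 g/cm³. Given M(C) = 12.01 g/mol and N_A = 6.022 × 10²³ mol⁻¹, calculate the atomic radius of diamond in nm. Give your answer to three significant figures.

For a diamond cubic cell (Z = 8), a³ = Z·M/(N_A·ρ) = 8 × 12.01 / (6.022 × 10²³ × 3.550) = 4.494 × 10^-23 cm³, so a = 3.555 × 10^-8 cm = 0.3555 nm.
Nearest neighbors lie along the body diagonal with √3·a = 8r, so r = 0.2165 × a = 0.0770 nm.

0.0770 nm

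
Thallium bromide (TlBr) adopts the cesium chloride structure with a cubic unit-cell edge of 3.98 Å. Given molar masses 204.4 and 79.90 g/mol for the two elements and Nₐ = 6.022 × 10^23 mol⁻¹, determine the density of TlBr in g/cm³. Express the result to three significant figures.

The cesium chloride structure contains Z = 1 formula unit per cell; M(TlBr) = 204.4 + 79.90 = 284.3 g/mol.
a³ = (3.980 × 10^-8 cm)³ = 6.304 × 10^-23 cm³.
ρ = 1 × 284.3 / (6.022 × 10²³ × 6.304 × 10^-23) = 7.488 g/cm³.

7.49 g/cm³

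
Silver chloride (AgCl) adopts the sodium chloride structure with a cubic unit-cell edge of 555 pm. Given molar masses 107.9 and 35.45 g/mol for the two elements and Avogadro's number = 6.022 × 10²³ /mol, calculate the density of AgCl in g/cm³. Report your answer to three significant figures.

5.57 g/cm³

The sodium chloride structure contains Z = 4 formula units per cell; M(AgCl) = 107.9 + 35.45 = 143.35 g/mol.
a³ = (5.550 × 10^-8 cm)³ = 1.710 × 10^-22 cm³.
ρ = 4 × 143.35 / (6.022 × 10²³ × 1.710 × 10^-22) = 5.570 g/cm³.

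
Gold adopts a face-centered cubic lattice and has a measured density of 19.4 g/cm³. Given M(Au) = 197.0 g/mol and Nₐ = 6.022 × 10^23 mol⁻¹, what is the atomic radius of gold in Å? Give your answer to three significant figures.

1.44 Å

For an FCC cell (Z = 4), a³ = Z·M/(N_A·ρ) = 4 × 197.0 / (6.022 × 10²³ × 19.40) = 6.745 × 10^-23 cm³, so a = 4.071 × 10^-8 cm = 4.071 Å.
Atoms touch along the face diagonal, so √2·a = 4r, so r = 0.3536 × a = 1.44 Å.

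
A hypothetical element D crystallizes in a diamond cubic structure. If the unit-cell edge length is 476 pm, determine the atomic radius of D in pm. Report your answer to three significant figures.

103 pm

In a diamond cubic lattice, nearest neighbors lie along the body diagonal with √3·a = 8r.
r = √3·a/8 = 1.7321 × 476 / 8 = 103 pm.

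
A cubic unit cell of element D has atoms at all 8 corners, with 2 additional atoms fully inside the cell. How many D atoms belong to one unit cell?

3

Corner atoms are shared by 8 cells (1/8 each), interior atoms are unshared.
Net atoms = 8 × 1/8 + 2 = 1 + 2 = 3.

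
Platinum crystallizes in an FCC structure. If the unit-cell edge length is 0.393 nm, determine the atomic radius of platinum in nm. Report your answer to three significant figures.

In an FCC lattice, atoms touch along the face diagonal, so √2·a = 4r.
r = √2·a/4 = 1.4142 × 0.393 / 4 = 0.139 nm.

0.139 nm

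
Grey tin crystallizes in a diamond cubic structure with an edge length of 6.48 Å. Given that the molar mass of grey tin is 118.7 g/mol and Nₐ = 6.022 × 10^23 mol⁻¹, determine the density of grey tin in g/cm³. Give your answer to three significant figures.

5.80 g/cm³

A diamond cubic unit cell contains Z = 8 atoms.
Cell volume: a³ = (6.48 Å)³ = (6.480 × 10^-8 cm)³ = 2.721 × 10^-22 cm³.
ρ = Z·M/(N_A·a³) = 8 × 118.7 / (6.022 × 10²³ × 2.721 × 10^-22) = 5.795 g/cm³.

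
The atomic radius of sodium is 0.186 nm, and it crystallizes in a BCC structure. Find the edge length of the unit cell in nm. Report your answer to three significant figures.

In a BCC lattice, atoms touch along the body diagonal, so √3·a = 4r.
a = 4r/√3 = 4 × 0.186 / 1.7321 = 0.430 nm.

0.430 nm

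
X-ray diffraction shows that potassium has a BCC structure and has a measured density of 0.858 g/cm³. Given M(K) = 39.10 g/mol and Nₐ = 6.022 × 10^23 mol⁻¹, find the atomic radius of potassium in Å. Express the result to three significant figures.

For a BCC cell (Z = 2), a³ = Z·M/(N_A·ρ) = 2 × 39.10 / (6.022 × 10²³ × 0.8580) = 1.513 × 10^-22 cm³, so a = 5.329 × 10^-8 cm = 5.329 Å.
Atoms touch along the body diagonal, so √3·a = 4r, so r = 0.4330 × a = 2.31 Å.

2.31 Å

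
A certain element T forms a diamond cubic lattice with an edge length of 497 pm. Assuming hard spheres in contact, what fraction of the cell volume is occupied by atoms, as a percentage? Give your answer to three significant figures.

In a diamond cubic lattice nearest neighbors lie along the body diagonal with √3·a = 8r, so r = 0.2165a = 107.6 pm.
Packing fraction = Z·(4/3)πr³ / a³ = 8 × (4/3)π × (107.6)³ / (497)³ = 0.3401 = 34.0%.

34.0%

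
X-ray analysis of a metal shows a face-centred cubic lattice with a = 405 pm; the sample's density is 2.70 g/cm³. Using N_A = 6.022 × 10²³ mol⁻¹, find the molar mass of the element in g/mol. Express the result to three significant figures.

An FCC cell has Z = 4 atoms; a = 4.050 × 10^-8 cm.
M = ρ·N_A·a³/Z = 2.70 × 6.022 × 10²³ × 6.643 × 10^-23 / 4 = 27.0 g/mol.

27.0 g/mol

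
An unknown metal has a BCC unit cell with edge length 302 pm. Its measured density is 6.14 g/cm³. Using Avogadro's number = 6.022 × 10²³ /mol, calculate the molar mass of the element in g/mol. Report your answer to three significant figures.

A BCC cell has Z = 2 atoms; a = 3.020 × 10^-8 cm.
M = ρ·N_A·a³/Z = 6.14 × 6.022 × 10²³ × 2.754 × 10^-23 / 2 = 50.9 g/mol.

50.9 g/mol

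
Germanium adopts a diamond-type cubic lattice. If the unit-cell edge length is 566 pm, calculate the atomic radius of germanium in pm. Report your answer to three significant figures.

In a diamond cubic lattice, nearest neighbors lie along the body diagonal with √3·a = 8r.
r = √3·a/8 = 1.7321 × 566 / 8 = 123 pm.

123 pm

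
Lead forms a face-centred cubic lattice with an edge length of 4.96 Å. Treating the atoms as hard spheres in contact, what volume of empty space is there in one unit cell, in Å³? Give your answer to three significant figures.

31.7 Å³

In an FCC lattice atoms touch along the face diagonal, so √2·a = 4r, so r = 0.3536a = 1.754 Å.
V_cell = a³ = 122.0 Å³; V_atoms = 4 × (4/3)πr³ = 90.36 Å³.
Empty space = 122.0 − 90.36 = 31.7 Å³.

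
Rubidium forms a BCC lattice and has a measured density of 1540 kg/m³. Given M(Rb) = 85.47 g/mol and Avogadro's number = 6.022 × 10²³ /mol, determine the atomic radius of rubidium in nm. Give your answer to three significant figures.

For a BCC cell (Z = 2), a³ = Z·M/(N_A·ρ) = 2 × 85.47 / (6.022 × 10²³ × 1.540) = 1.843 × 10^-22 cm³, so a = 5.691 × 10^-8 cm = 0.5691 nm.
Atoms touch along the body diagonal, so √3·a = 4r, so r = 0.4330 × a = 0.246 nm.

0.246 nm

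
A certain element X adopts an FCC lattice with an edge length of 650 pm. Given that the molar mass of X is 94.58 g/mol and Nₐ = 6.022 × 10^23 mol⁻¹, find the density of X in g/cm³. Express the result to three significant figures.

An FCC unit cell contains Z = 4 atoms.
Cell volume: a³ = (650 pm)³ = (6.500 × 10^-8 cm)³ = 2.746 × 10^-22 cm³.
ρ = Z·M/(N_A·a³) = 4 × 94.58 / (6.022 × 10²³ × 2.746 × 10^-22) = 2.288 g/cm³.

2.29 g/cm³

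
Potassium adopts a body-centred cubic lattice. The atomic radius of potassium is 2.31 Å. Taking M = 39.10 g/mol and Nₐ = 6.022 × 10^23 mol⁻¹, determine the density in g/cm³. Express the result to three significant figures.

In a BCC lattice, atoms touch along the body diagonal, so √3·a = 4r, giving a = 5.335 Å = 5.335 × 10^-8 cm.
With Z = 2, ρ = Z·M/(N_A·a³) = 2 × 39.10 / (6.022 × 10²³ × 1.518 × 10^-22) = 0.8553 g/cm³.

0.855 g/cm³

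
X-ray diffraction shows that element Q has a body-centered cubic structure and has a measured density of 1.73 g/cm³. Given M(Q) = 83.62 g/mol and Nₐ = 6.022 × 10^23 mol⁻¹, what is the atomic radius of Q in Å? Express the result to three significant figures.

2.35 Å

For a BCC cell (Z = 2), a³ = Z·M/(N_A·ρ) = 2 × 83.62 / (6.022 × 10²³ × 1.730) = 1.605 × 10^-22 cm³, so a = 5.435 × 10^-8 cm = 5.435 Å.
Atoms touch along the body diagonal, so √3·a = 4r, so r = 0.4330 × a = 2.35 Å.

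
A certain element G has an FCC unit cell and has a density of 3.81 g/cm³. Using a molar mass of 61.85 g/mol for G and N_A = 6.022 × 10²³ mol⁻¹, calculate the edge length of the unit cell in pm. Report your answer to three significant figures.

476 pm

With Z = 4 atoms per FCC cell, a³ = Z·M/(N_A·ρ) = 4 × 61.85 / (6.022 × 10²³ × 3.810 g/cm³) = 1.078 × 10^-22 cm³.
a = (1.078 × 10^-22)^(1/3) = 4.760 × 10^-8 cm = 476 pm.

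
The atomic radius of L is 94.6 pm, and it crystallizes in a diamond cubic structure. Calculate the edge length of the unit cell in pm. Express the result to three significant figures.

In a diamond cubic lattice, nearest neighbors lie along the body diagonal with √3·a = 8r.
a = 8r/√3 = 8 × 94.6 / 1.7321 = 437 pm.

437 pm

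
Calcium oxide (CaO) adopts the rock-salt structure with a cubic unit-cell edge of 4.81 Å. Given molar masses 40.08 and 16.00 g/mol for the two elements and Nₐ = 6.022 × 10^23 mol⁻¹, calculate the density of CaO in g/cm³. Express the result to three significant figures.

The rock-salt structure contains Z = 4 formula units per cell; M(CaO) = 40.08 + 16.00 = 56.08 g/mol.
a³ = (4.810 × 10^-8 cm)³ = 1.113 × 10^-22 cm³.
ρ = 4 × 56.08 / (6.022 × 10²³ × 1.113 × 10^-22) = 3.347 g/cm³.

3.35 g/cm³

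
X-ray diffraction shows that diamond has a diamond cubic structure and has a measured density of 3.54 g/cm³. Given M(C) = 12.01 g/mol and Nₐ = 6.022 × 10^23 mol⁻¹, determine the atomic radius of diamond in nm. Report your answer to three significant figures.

0.0770 nm

For a diamond cubic cell (Z = 8), a³ = Z·M/(N_A·ρ) = 8 × 12.01 / (6.022 × 10²³ × 3.540) = 4.507 × 10^-23 cm³, so a = 3.559 × 10^-8 cm = 0.3559 nm.
Nearest neighbors lie along the body diagonal with √3·a = 8r, so r = 0.2165 × a = 0.0770 nm.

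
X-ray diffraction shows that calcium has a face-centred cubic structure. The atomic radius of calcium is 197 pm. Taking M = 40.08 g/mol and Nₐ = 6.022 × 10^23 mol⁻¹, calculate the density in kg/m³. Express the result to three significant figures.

In an FCC lattice, atoms touch along the face diagonal, so √2·a = 4r, giving a = 557.2 pm = 5.572 × 10^-8 cm.
With Z = 4, ρ = Z·M/(N_A·a³) = 4 × 40.08 / (6.022 × 10²³ × 1.730 × 10^-22) = 1.539 g/cm³ = 1540 kg/m³.

1540 kg/m³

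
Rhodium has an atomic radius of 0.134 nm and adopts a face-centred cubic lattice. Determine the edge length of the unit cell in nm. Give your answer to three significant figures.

0.379 nm

In an FCC lattice, atoms touch along the face diagonal, so √2·a = 4r.
a = 4r/√2 = 4 × 0.134 / 1.4142 = 0.379 nm.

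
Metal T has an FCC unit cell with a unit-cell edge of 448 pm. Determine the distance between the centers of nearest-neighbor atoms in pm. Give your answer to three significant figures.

317 pm

In an FCC structure, atoms touch along the face diagonal, so √2·a = 4r; the nearest-neighbor distance equals 2r = 0.7071·a.
d = 0.7071 × 448 = 317 pm.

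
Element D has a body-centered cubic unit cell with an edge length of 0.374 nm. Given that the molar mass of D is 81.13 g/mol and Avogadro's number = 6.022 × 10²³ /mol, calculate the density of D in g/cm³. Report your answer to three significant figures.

5.15 g/cm³

A BCC unit cell contains Z = 2 atoms.
Cell volume: a³ = (0.374 nm)³ = (3.740 × 10^-8 cm)³ = 5.231 × 10^-23 cm³.
ρ = Z·M/(N_A·a³) = 2 × 81.13 / (6.022 × 10²³ × 5.231 × 10^-23) = 5.151 g/cm³.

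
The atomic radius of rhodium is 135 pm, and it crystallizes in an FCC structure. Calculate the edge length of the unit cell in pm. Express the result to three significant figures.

382 pm

In an FCC lattice, atoms touch along the face diagonal, so √2·a = 4r.
a = 4r/√2 = 4 × 135 / 1.4142 = 382 pm.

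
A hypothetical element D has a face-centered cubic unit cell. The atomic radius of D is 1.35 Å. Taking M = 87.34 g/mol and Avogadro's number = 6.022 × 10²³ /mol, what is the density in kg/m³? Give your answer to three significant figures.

In an FCC lattice, atoms touch along the face diagonal, so √2·a = 4r, giving a = 3.818 Å = 3.818 × 10^-8 cm.
With Z = 4, ρ = Z·M/(N_A·a³) = 4 × 87.34 / (6.022 × 10²³ × 5.567 × 10^-23) = 10.42 g/cm³ = 10400 kg/m³.

10400 kg/m³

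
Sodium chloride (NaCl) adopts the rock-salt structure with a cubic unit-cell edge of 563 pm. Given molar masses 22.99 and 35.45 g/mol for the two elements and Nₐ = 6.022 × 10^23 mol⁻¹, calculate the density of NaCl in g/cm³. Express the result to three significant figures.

2.18 g/cm³

The rock-salt structure contains Z = 4 formula units per cell; M(NaCl) = 22.99 + 35.45 = 58.44 g/mol.
a³ = (5.630 × 10^-8 cm)³ = 1.785 × 10^-22 cm³.
ρ = 4 × 58.44 / (6.022 × 10²³ × 1.785 × 10^-22) = 2.175 g/cm³.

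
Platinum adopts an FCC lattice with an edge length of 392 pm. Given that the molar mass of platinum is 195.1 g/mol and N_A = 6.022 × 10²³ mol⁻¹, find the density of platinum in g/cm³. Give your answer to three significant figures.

21.5 g/cm³

An FCC unit cell contains Z = 4 atoms.
Cell volume: a³ = (392 pm)³ = (3.920 × 10^-8 cm)³ = 6.024 × 10^-23 cm³.
ρ = Z·M/(N_A·a³) = 4 × 195.1 / (6.022 × 10²³ × 6.024 × 10^-23) = 21.51 g/cm³.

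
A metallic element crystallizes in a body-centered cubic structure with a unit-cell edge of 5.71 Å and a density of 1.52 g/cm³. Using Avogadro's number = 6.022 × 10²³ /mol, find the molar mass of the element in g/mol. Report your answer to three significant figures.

A BCC cell has Z = 2 atoms; a = 5.710 × 10^-8 cm.
M = ρ·N_A·a³/Z = 1.52 × 6.022 × 10²³ × 1.862 × 10^-22 / 2 = 85.2 g/mol.

85.2 g/mol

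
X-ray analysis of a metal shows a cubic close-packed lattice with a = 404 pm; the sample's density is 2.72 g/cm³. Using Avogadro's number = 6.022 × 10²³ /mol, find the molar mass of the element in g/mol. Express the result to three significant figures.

27.0 g/mol

An FCC cell has Z = 4 atoms; a = 4.040 × 10^-8 cm.
M = ρ·N_A·a³/Z = 2.72 × 6.022 × 10²³ × 6.594 × 10^-23 / 4 = 27.0 g/mol.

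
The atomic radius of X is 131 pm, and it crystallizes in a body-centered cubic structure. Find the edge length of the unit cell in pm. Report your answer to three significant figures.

303 pm

In a BCC lattice, atoms touch along the body diagonal, so √3·a = 4r.
a = 4r/√3 = 4 × 131 / 1.7321 = 303 pm.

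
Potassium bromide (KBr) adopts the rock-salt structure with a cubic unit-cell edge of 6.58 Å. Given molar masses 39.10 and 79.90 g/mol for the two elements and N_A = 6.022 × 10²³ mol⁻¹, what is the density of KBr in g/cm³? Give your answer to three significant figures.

2.77 g/cm³

The rock-salt structure contains Z = 4 formula units per cell; M(KBr) = 39.10 + 79.90 = 119.0 g/mol.
a³ = (6.580 × 10^-8 cm)³ = 2.849 × 10^-22 cm³.
ρ = 4 × 119.0 / (6.022 × 10²³ × 2.849 × 10^-22) = 2.775 g/cm³.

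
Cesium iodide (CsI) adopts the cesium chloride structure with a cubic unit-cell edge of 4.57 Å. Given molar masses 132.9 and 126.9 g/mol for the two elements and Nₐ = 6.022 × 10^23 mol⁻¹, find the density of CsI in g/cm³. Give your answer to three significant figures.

The cesium chloride structure contains Z = 1 formula unit per cell; M(CsI) = 132.9 + 126.9 = 259.8 g/mol.
a³ = (4.570 × 10^-8 cm)³ = 9.544 × 10^-23 cm³.
ρ = 1 × 259.8 / (6.022 × 10²³ × 9.544 × 10^-23) = 4.520 g/cm³.

4.52 g/cm³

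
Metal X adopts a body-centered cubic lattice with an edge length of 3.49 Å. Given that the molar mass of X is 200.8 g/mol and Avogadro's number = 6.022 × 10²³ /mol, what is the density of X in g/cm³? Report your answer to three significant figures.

A BCC unit cell contains Z = 2 atoms.
Cell volume: a³ = (3.49 Å)³ = (3.490 × 10^-8 cm)³ = 4.251 × 10^-23 cm³.
ρ = Z·M/(N_A·a³) = 2 × 200.8 / (6.022 × 10²³ × 4.251 × 10^-23) = 15.69 g/cm³.

15.7 g/cm³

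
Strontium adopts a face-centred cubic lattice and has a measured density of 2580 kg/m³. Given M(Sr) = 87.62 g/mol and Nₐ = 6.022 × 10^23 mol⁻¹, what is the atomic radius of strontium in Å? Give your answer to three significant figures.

2.15 Å

For an FCC cell (Z = 4), a³ = Z·M/(N_A·ρ) = 4 × 87.62 / (6.022 × 10²³ × 2.580) = 2.256 × 10^-22 cm³, so a = 6.087 × 10^-8 cm = 6.087 Å.
Atoms touch along the face diagonal, so √2·a = 4r, so r = 0.3536 × a = 2.15 Å.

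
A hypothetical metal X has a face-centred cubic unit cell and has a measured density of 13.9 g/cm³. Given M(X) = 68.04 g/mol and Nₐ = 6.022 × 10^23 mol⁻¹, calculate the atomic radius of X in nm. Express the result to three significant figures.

For an FCC cell (Z = 4), a³ = Z·M/(N_A·ρ) = 4 × 68.04 / (6.022 × 10²³ × 13.90) = 3.251 × 10^-23 cm³, so a = 3.192 × 10^-8 cm = 0.3192 nm.
Atoms touch along the face diagonal, so √2·a = 4r, so r = 0.3536 × a = 0.113 nm.

0.113 nm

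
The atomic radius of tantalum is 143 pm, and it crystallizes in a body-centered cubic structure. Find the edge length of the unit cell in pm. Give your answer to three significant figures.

330 pm

In a BCC lattice, atoms touch along the body diagonal, so √3·a = 4r.
a = 4r/√3 = 4 × 143 / 1.7321 = 330 pm.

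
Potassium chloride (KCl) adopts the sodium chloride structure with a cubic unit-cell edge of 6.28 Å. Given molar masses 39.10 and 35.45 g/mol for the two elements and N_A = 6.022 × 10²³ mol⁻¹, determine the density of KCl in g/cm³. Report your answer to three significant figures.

2.00 g/cm³

The sodium chloride structure contains Z = 4 formula units per cell; M(KCl) = 39.10 + 35.45 = 74.55 g/mol.
a³ = (6.280 × 10^-8 cm)³ = 2.477 × 10^-22 cm³.
ρ = 4 × 74.55 / (6.022 × 10²³ × 2.477 × 10^-22) = 1.999 g/cm³.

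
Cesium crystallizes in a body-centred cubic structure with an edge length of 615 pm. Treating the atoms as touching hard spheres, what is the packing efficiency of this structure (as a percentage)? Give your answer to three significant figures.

In a BCC lattice atoms touch along the body diagonal, so √3·a = 4r, so r = 0.4330a = 266.3 pm.
Packing fraction = Z·(4/3)πr³ / a³ = 2 × (4/3)π × (266.3)³ / (615)³ = 0.6802 = 68.0%.

68.0%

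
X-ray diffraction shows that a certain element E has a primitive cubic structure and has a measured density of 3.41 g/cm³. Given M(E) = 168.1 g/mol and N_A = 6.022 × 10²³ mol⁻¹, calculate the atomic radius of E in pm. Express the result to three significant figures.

For a simple cubic cell (Z = 1), a³ = Z·M/(N_A·ρ) = 1 × 168.1 / (6.022 × 10²³ × 3.410) = 8.186 × 10^-23 cm³, so a = 4.342 × 10^-8 cm = 434.2 pm.
Atoms touch along the cell edge, so a = 2r, so r = 0.5000 × a = 217 pm.

217 pm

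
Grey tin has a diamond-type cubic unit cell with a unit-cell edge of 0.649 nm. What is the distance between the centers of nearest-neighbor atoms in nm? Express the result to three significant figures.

0.281 nm

In a diamond cubic structure, nearest neighbors lie along the body diagonal with √3·a = 8r; the nearest-neighbor distance equals 2r = 0.4330·a.
d = 0.4330 × 0.649 = 0.281 nm.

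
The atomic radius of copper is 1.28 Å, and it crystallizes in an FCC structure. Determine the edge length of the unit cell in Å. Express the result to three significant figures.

In an FCC lattice, atoms touch along the face diagonal, so √2·a = 4r.
a = 4r/√2 = 4 × 1.28 / 1.4142 = 3.62 Å.

3.62 Å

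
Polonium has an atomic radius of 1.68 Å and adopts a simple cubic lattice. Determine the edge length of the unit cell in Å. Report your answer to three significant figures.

In a simple cubic lattice, atoms touch along the cell edge, so a = 2r.
a = 2r = 2 × 1.68 = 3.36 Å.

3.36 Å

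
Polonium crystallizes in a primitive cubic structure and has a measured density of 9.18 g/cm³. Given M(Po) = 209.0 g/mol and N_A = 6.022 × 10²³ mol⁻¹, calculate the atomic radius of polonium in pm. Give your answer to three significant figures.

For a simple cubic cell (Z = 1), a³ = Z·M/(N_A·ρ) = 1 × 209.0 / (6.022 × 10²³ × 9.180) = 3.781 × 10^-23 cm³, so a = 3.356 × 10^-8 cm = 335.6 pm.
Atoms touch along the cell edge, so a = 2r, so r = 0.5000 × a = 168 pm.

168 pm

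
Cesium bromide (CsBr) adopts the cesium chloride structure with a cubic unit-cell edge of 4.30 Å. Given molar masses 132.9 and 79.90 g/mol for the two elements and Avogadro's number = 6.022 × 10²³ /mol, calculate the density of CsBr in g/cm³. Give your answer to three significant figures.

4.44 g/cm³

The cesium chloride structure contains Z = 1 formula unit per cell; M(CsBr) = 132.9 + 79.90 = 212.8 g/mol.
a³ = (4.300 × 10^-8 cm)³ = 7.951 × 10^-23 cm³.
ρ = 1 × 212.8 / (6.022 × 10²³ × 7.951 × 10^-23) = 4.445 g/cm³.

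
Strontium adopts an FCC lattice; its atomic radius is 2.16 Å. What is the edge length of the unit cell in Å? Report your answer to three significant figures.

In an FCC lattice, atoms touch along the face diagonal, so √2·a = 4r.
a = 4r/√2 = 4 × 2.16 / 1.4142 = 6.11 Å.

6.11 Å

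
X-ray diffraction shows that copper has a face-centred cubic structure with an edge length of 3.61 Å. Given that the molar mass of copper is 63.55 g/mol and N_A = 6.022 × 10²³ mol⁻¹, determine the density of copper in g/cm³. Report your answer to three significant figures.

An FCC unit cell contains Z = 4 atoms.
Cell volume: a³ = (3.61 Å)³ = (3.610 × 10^-8 cm)³ = 4.705 × 10^-23 cm³.
ρ = Z·M/(N_A·a³) = 4 × 63.55 / (6.022 × 10²³ × 4.705 × 10^-23) = 8.972 g/cm³.

8.97 g/cm³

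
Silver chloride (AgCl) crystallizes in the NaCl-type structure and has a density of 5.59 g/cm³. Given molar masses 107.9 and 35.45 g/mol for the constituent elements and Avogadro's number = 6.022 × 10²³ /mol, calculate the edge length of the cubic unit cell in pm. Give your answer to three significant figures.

554 pm

M(AgCl) = 143.35 g/mol; Z = 4 formula units per cell.
a³ = Z·M/(N_A·ρ) = 4 × 143.35 / (6.022 × 10²³ × 5.59) = 1.703 × 10^-22 cm³, so a = 5.543 × 10^-8 cm = 554 pm.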